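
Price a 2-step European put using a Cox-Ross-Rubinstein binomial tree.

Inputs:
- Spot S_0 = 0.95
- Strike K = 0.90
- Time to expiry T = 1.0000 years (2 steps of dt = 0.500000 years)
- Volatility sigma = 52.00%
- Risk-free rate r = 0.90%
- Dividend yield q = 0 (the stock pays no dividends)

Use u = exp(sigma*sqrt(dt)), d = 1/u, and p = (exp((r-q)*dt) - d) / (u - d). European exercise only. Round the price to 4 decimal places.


Answer: Price = V(0,0) = 0.1508

Derivation:
dt = T/N = 0.500000
u = exp(sigma*sqrt(dt)) = 1.444402; d = 1/u = 0.692328
p = (exp((r-q)*dt) - d) / (u - d) = 0.415095
Discount per step: exp(-r*dt) = 0.995510
Stock lattice S(k, i) with i counting down-moves:
  k=0: S(0,0) = 0.9500
  k=1: S(1,0) = 1.3722; S(1,1) = 0.6577
  k=2: S(2,0) = 1.9820; S(2,1) = 0.9500; S(2,2) = 0.4554
Terminal payoffs V(N, i) = max(K - S_T, 0):
  V(2,0) = 0.000000; V(2,1) = 0.000000; V(2,2) = 0.444648
Backward induction: V(k, i) = exp(-r*dt) * [p * V(k+1, i) + (1-p) * V(k+1, i+1)].
  V(1,0) = exp(-r*dt) * [p*0.000000 + (1-p)*0.000000] = 0.000000
  V(1,1) = exp(-r*dt) * [p*0.000000 + (1-p)*0.444648] = 0.258909
  V(0,0) = exp(-r*dt) * [p*0.000000 + (1-p)*0.258909] = 0.150757


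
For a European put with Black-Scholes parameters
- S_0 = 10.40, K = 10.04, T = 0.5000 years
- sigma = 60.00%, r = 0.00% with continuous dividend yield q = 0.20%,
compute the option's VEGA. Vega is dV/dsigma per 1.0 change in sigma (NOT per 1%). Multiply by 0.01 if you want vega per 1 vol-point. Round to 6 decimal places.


d1 = 0.2928098348; d2 = -0.1314542339
phi(d1) = 0.3822014960; exp(-qT) = 0.9990004998; exp(-rT) = 1.0000000000
Vega = S * exp(-qT) * phi(d1) * sqrt(T) = 10.4000 * 0.9990004998 * 0.3822014960 * 0.7071067812 = 2.807866

Answer: Vega = 2.807866


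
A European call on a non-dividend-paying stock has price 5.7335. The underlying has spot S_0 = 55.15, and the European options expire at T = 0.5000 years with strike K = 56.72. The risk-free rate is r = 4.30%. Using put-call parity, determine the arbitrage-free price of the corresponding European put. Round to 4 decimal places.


Answer: Put price = 6.0970

Derivation:
Put-call parity: C - P = S_0 * exp(-qT) - K * exp(-rT).
S_0 * exp(-qT) = 55.1500 * 1.00000000 = 55.15000000
K * exp(-rT) = 56.7200 * 0.97872948 = 55.51353596
P = C - S*exp(-qT) + K*exp(-rT)
P = 5.7335 - 55.15000000 + 55.51353596 = 6.0970


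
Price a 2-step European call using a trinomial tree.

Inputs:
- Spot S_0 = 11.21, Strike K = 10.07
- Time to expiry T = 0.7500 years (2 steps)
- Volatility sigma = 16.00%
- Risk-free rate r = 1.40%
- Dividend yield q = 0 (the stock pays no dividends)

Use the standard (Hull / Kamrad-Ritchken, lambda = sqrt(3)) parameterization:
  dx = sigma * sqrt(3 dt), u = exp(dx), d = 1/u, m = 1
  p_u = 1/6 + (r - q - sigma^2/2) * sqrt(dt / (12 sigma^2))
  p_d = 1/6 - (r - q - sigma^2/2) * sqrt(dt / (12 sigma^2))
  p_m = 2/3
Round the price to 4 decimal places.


dt = T/N = 0.375000; dx = sigma*sqrt(3*dt) = 0.169706
u = exp(dx) = 1.184956; d = 1/u = 0.843913
p_u = 0.167992, p_m = 0.666667, p_d = 0.165341
Discount per step: exp(-r*dt) = 0.994764
Stock lattice S(k, j) with j the centered position index:
  k=0: S(0,+0) = 11.2100
  k=1: S(1,-1) = 9.4603; S(1,+0) = 11.2100; S(1,+1) = 13.2834
  k=2: S(2,-2) = 7.9836; S(2,-1) = 9.4603; S(2,+0) = 11.2100; S(2,+1) = 13.2834; S(2,+2) = 15.7402
Terminal payoffs V(N, j) = max(S_T - K, 0):
  V(2,-2) = 0.000000; V(2,-1) = 0.000000; V(2,+0) = 1.140000; V(2,+1) = 3.213357; V(2,+2) = 5.670193
Backward induction: V(k, j) = exp(-r*dt) * [p_u * V(k+1, j+1) + p_m * V(k+1, j) + p_d * V(k+1, j-1)]
  V(1,-1) = exp(-r*dt) * [p_u*1.140000 + p_m*0.000000 + p_d*0.000000] = 0.190509
  V(1,+0) = exp(-r*dt) * [p_u*3.213357 + p_m*1.140000 + p_d*0.000000] = 1.293014
  V(1,+1) = exp(-r*dt) * [p_u*5.670193 + p_m*3.213357 + p_d*1.140000] = 3.266084
  V(0,+0) = exp(-r*dt) * [p_u*3.266084 + p_m*1.293014 + p_d*0.190509] = 1.434634

Answer: Price = V(0,0) = 1.4346


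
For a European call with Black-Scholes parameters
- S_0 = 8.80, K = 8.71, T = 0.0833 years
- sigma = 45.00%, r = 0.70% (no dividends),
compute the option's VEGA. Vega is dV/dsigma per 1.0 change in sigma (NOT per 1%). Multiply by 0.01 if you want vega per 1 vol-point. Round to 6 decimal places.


d1 = 0.1485792921; d2 = 0.0187014648
phi(d1) = 0.3945630077; exp(-qT) = 1.0000000000; exp(-rT) = 0.9994170700
Vega = S * exp(-qT) * phi(d1) * sqrt(T) = 8.8000 * 1.0000000000 * 0.3945630077 * 0.2886173938 = 1.002124

Answer: Vega = 1.002124


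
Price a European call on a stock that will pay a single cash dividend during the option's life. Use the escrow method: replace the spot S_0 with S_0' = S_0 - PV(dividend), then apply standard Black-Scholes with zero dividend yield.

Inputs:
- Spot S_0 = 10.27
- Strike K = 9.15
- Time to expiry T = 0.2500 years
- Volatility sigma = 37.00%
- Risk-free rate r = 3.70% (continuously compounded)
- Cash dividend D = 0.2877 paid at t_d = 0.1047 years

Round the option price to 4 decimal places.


PV(D) = D * exp(-r * t_d) = 0.2877 * 0.99613359 = 0.28658763
S_0' = S_0 - PV(D) = 10.2700 - 0.28658763 = 9.98341237
d1 = (ln(S_0'/K) + (r + sigma^2/2)*T) / (sigma*sqrt(T)) = 0.61369499
d2 = d1 - sigma*sqrt(T) = 0.42869499
exp(-rT) = 0.99079265
N(d1) = 0.73029155; N(d2) = 0.66592740
C = S_0' * N(d1) - K * exp(-rT) * N(d2) = 9.98341237 * 0.73029155 - 9.1500 * 0.99079265 * 0.66592740 = 1.2537

Answer: Price = 1.2537


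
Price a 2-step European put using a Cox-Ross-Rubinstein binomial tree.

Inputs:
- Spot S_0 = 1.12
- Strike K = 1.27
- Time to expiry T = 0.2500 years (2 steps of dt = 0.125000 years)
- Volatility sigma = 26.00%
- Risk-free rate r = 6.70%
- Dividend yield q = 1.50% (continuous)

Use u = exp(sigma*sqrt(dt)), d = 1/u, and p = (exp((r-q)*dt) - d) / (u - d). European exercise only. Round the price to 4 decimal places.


Answer: Price = V(0,0) = 0.1527

Derivation:
dt = T/N = 0.125000
u = exp(sigma*sqrt(dt)) = 1.096281; d = 1/u = 0.912175
p = (exp((r-q)*dt) - d) / (u - d) = 0.512456
Discount per step: exp(-r*dt) = 0.991660
Stock lattice S(k, i) with i counting down-moves:
  k=0: S(0,0) = 1.1200
  k=1: S(1,0) = 1.2278; S(1,1) = 1.0216
  k=2: S(2,0) = 1.3461; S(2,1) = 1.1200; S(2,2) = 0.9319
Terminal payoffs V(N, i) = max(K - S_T, 0):
  V(2,0) = 0.000000; V(2,1) = 0.150000; V(2,2) = 0.338090
Backward induction: V(k, i) = exp(-r*dt) * [p * V(k+1, i) + (1-p) * V(k+1, i+1)].
  V(1,0) = exp(-r*dt) * [p*0.000000 + (1-p)*0.150000] = 0.072522
  V(1,1) = exp(-r*dt) * [p*0.150000 + (1-p)*0.338090] = 0.239686
  V(0,0) = exp(-r*dt) * [p*0.072522 + (1-p)*0.239686] = 0.152737


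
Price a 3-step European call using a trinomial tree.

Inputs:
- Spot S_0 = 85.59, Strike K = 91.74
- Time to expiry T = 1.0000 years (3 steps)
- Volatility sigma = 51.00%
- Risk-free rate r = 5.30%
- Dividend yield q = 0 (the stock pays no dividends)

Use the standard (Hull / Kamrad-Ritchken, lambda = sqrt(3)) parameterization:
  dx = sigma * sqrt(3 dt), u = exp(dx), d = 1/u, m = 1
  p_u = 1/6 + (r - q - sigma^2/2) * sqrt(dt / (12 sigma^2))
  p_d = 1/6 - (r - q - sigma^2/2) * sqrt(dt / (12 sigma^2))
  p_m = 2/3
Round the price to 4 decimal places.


dt = T/N = 0.333333; dx = sigma*sqrt(3*dt) = 0.510000
u = exp(dx) = 1.665291; d = 1/u = 0.600496
p_u = 0.141487, p_m = 0.666667, p_d = 0.191846
Discount per step: exp(-r*dt) = 0.982488
Stock lattice S(k, j) with j the centered position index:
  k=0: S(0,+0) = 85.5900
  k=1: S(1,-1) = 51.3964; S(1,+0) = 85.5900; S(1,+1) = 142.5323
  k=2: S(2,-2) = 30.8633; S(2,-1) = 51.3964; S(2,+0) = 85.5900; S(2,+1) = 142.5323; S(2,+2) = 237.3577
  k=3: S(3,-3) = 18.5333; S(3,-2) = 30.8633; S(3,-1) = 51.3964; S(3,+0) = 85.5900; S(3,+1) = 142.5323; S(3,+2) = 237.3577; S(3,+3) = 395.2698
Terminal payoffs V(N, j) = max(S_T - K, 0):
  V(3,-3) = 0.000000; V(3,-2) = 0.000000; V(3,-1) = 0.000000; V(3,+0) = 0.000000; V(3,+1) = 50.792273; V(3,+2) = 145.617740; V(3,+3) = 303.529754
Backward induction: V(k, j) = exp(-r*dt) * [p_u * V(k+1, j+1) + p_m * V(k+1, j) + p_d * V(k+1, j-1)]
  V(2,-2) = exp(-r*dt) * [p_u*0.000000 + p_m*0.000000 + p_d*0.000000] = 0.000000
  V(2,-1) = exp(-r*dt) * [p_u*0.000000 + p_m*0.000000 + p_d*0.000000] = 0.000000
  V(2,+0) = exp(-r*dt) * [p_u*50.792273 + p_m*0.000000 + p_d*0.000000] = 7.060597
  V(2,+1) = exp(-r*dt) * [p_u*145.617740 + p_m*50.792273 + p_d*0.000000] = 53.510765
  V(2,+2) = exp(-r*dt) * [p_u*303.529754 + p_m*145.617740 + p_d*50.792273] = 147.145629
  V(1,-1) = exp(-r*dt) * [p_u*7.060597 + p_m*0.000000 + p_d*0.000000] = 0.981488
  V(1,+0) = exp(-r*dt) * [p_u*53.510765 + p_m*7.060597 + p_d*0.000000] = 12.063130
  V(1,+1) = exp(-r*dt) * [p_u*147.145629 + p_m*53.510765 + p_d*7.060597] = 56.834577
  V(0,+0) = exp(-r*dt) * [p_u*56.834577 + p_m*12.063130 + p_d*0.981488] = 15.986788

Answer: Price = V(0,0) = 15.9868


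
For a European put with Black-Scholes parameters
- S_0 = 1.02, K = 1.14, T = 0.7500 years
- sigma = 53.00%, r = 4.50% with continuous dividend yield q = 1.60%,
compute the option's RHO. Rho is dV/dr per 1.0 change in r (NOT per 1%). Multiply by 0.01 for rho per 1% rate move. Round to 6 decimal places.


Answer: Rho = -0.549190

Derivation:
d1 = 0.0345579319; d2 = -0.4244355321
phi(d1) = 0.3987041330; exp(-qT) = 0.9880717129; exp(-rT) = 0.9668131777
N(-d2) = 0.6643758940
Rho = -K*T*exp(-rT)*N(-d2) = -1.1400 * 0.7500 * 0.9668131777 * 0.6643758940 = -0.549190


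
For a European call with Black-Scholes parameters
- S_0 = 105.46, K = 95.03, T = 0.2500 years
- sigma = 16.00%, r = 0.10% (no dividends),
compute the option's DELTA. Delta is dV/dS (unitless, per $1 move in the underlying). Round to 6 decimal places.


Answer: Delta = 0.910665

Derivation:
d1 = 1.3448637860; d2 = 1.2648637860
phi(d1) = 0.1614971417; exp(-qT) = 1.0000000000; exp(-rT) = 0.9997500312
N(d1) = 0.9106653866
Delta = exp(-qT) * N(d1) = 1.0000000000 * 0.9106653866 = 0.910665


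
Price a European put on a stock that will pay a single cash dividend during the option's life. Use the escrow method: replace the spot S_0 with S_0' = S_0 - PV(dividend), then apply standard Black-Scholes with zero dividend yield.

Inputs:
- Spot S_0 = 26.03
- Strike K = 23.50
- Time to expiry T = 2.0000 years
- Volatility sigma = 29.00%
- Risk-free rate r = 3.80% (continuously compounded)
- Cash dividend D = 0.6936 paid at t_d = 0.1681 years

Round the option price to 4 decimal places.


PV(D) = D * exp(-r * t_d) = 0.6936 * 0.99363256 = 0.68918354
S_0' = S_0 - PV(D) = 26.0300 - 0.68918354 = 25.34081646
d1 = (ln(S_0'/K) + (r + sigma^2/2)*T) / (sigma*sqrt(T)) = 0.57425842
d2 = d1 - sigma*sqrt(T) = 0.16413649
exp(-rT) = 0.92681621
N(-d1) = 0.28289647; N(-d2) = 0.43481185
P = K * exp(-rT) * N(-d2) - S_0' * N(-d1) = 23.5000 * 0.92681621 * 0.43481185 - 25.34081646 * 0.28289647 = 2.3015

Answer: Price = 2.3015


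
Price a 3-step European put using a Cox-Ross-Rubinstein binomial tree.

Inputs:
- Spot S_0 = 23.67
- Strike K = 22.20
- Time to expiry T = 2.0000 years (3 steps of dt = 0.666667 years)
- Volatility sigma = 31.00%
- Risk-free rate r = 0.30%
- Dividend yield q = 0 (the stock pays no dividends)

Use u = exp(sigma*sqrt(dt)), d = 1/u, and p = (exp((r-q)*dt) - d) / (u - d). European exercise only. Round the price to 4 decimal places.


Answer: Price = V(0,0) = 3.5028

Derivation:
dt = T/N = 0.666667
u = exp(sigma*sqrt(dt)) = 1.288030; d = 1/u = 0.776379
p = (exp((r-q)*dt) - d) / (u - d) = 0.440970
Discount per step: exp(-r*dt) = 0.998002
Stock lattice S(k, i) with i counting down-moves:
  k=0: S(0,0) = 23.6700
  k=1: S(1,0) = 30.4877; S(1,1) = 18.3769
  k=2: S(2,0) = 39.2690; S(2,1) = 23.6700; S(2,2) = 14.2674
  k=3: S(3,0) = 50.5797; S(3,1) = 30.4877; S(3,2) = 18.3769; S(3,3) = 11.0770
Terminal payoffs V(N, i) = max(K - S_T, 0):
  V(3,0) = 0.000000; V(3,1) = 0.000000; V(3,2) = 3.823099; V(3,3) = 11.123047
Backward induction: V(k, i) = exp(-r*dt) * [p * V(k+1, i) + (1-p) * V(k+1, i+1)].
  V(2,0) = exp(-r*dt) * [p*0.000000 + (1-p)*0.000000] = 0.000000
  V(2,1) = exp(-r*dt) * [p*0.000000 + (1-p)*3.823099] = 2.132957
  V(2,2) = exp(-r*dt) * [p*3.823099 + (1-p)*11.123047] = 7.888197
  V(1,0) = exp(-r*dt) * [p*0.000000 + (1-p)*2.132957] = 1.190004
  V(1,1) = exp(-r*dt) * [p*2.132957 + (1-p)*7.888197] = 5.339619
  V(0,0) = exp(-r*dt) * [p*1.190004 + (1-p)*5.339619] = 3.502751


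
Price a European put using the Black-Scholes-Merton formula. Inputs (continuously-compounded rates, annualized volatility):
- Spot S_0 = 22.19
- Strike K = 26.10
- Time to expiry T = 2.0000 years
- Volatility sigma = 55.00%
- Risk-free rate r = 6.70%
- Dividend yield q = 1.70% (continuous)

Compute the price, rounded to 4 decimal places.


Answer: Price = 7.4098

Derivation:
d1 = (ln(S/K) + (r - q + 0.5*sigma^2) * T) / (sigma * sqrt(T)) = 0.30882107
d2 = d1 - sigma * sqrt(T) = -0.46899639
exp(-rT) = 0.87459006; exp(-qT) = 0.96657150
P = K * exp(-rT) * N(-d2) - S_0 * exp(-qT) * N(-d1)
N(-d1) = 0.37872882; N(-d2) = 0.68046389
P = 26.1000 * 0.87459006 * 0.68046389 - 22.1900 * 0.96657150 * 0.37872882 = 7.4098


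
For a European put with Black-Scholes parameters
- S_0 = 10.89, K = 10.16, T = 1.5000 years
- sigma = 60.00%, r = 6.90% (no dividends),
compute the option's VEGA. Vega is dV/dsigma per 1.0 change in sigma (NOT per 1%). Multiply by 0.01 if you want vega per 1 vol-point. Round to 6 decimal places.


d1 = 0.6026921812; d2 = -0.1321547416
phi(d1) = 0.3326855711; exp(-qT) = 1.0000000000; exp(-rT) = 0.9016760227
Vega = S * exp(-qT) * phi(d1) * sqrt(T) = 10.8900 * 1.0000000000 * 0.3326855711 * 1.2247448714 = 4.437184

Answer: Vega = 4.437184


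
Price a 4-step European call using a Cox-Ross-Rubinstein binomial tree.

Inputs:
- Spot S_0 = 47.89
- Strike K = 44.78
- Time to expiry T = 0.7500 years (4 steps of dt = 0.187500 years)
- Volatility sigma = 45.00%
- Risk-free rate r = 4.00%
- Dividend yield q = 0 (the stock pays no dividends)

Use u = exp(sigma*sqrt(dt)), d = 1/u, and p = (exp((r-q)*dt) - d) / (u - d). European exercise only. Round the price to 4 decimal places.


dt = T/N = 0.187500
u = exp(sigma*sqrt(dt)) = 1.215136; d = 1/u = 0.822953
p = (exp((r-q)*dt) - d) / (u - d) = 0.470635
Discount per step: exp(-r*dt) = 0.992528
Stock lattice S(k, i) with i counting down-moves:
  k=0: S(0,0) = 47.8900
  k=1: S(1,0) = 58.1928; S(1,1) = 39.4112
  k=2: S(2,0) = 70.7122; S(2,1) = 47.8900; S(2,2) = 32.4336
  k=3: S(3,0) = 85.9249; S(3,1) = 58.1928; S(3,2) = 39.4112; S(3,3) = 26.6914
  k=4: S(4,0) = 104.4104; S(4,1) = 70.7122; S(4,2) = 47.8900; S(4,3) = 32.4336; S(4,4) = 21.9657
Terminal payoffs V(N, i) = max(S_T - K, 0):
  V(4,0) = 59.630430; V(4,1) = 25.932202; V(4,2) = 3.110000; V(4,3) = 0.000000; V(4,4) = 0.000000
Backward induction: V(k, i) = exp(-r*dt) * [p * V(k+1, i) + (1-p) * V(k+1, i+1)].
  V(3,0) = exp(-r*dt) * [p*59.630430 + (1-p)*25.932202] = 41.479511
  V(3,1) = exp(-r*dt) * [p*25.932202 + (1-p)*3.110000] = 13.747440
  V(3,2) = exp(-r*dt) * [p*3.110000 + (1-p)*0.000000] = 1.452739
  V(3,3) = exp(-r*dt) * [p*0.000000 + (1-p)*0.000000] = 0.000000
  V(2,0) = exp(-r*dt) * [p*41.479511 + (1-p)*13.747440] = 26.598889
  V(2,1) = exp(-r*dt) * [p*13.747440 + (1-p)*1.452739] = 7.184969
  V(2,2) = exp(-r*dt) * [p*1.452739 + (1-p)*0.000000] = 0.678602
  V(1,0) = exp(-r*dt) * [p*26.598889 + (1-p)*7.184969] = 16.199889
  V(1,1) = exp(-r*dt) * [p*7.184969 + (1-p)*0.678602] = 3.712777
  V(0,0) = exp(-r*dt) * [p*16.199889 + (1-p)*3.712777] = 9.517999

Answer: Price = V(0,0) = 9.5180


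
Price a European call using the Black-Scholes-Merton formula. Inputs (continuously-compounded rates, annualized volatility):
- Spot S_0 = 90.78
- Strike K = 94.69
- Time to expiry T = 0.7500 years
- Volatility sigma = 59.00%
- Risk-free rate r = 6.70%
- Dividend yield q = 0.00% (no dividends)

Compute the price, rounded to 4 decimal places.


d1 = (ln(S/K) + (r - q + 0.5*sigma^2) * T) / (sigma * sqrt(T)) = 0.27129219
d2 = d1 - sigma * sqrt(T) = -0.23966280
exp(-rT) = 0.95099165; exp(-qT) = 1.00000000
C = S_0 * exp(-qT) * N(d1) - K * exp(-rT) * N(d2)
N(d1) = 0.60691684; N(d2) = 0.40529584
C = 90.7800 * 1.00000000 * 0.60691684 - 94.6900 * 0.95099165 * 0.40529584 = 18.5993

Answer: Price = 18.5993


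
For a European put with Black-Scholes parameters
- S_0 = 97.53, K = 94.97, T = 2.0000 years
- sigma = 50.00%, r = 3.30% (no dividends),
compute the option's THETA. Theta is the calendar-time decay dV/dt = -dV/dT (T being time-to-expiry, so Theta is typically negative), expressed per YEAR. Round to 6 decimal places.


d1 = 0.4845081109; d2 = -0.2225986703
phi(d1) = 0.3547604209; exp(-qT) = 1.0000000000; exp(-rT) = 0.9361308643
Theta = -S*exp(-qT)*phi(d1)*sigma/(2*sqrt(T)) + r*K*exp(-rT)*N(-d2) - q*S*exp(-qT)*N(-d1)
N(-d1) = 0.3140126548; N(-d2) = 0.5880760643; sqrt(T) = 1.4142135624
Term 1 = -97.5300 * 1.0000000000 * 0.3547604209 * 0.5000 / (2 * 1.4142135624) = -6.1164354469
Term 2 = 0.0330 * 94.9700 * 0.9361308643 * 0.5880760643 = 1.7253231329
Term 3 = 0 (no dividend yield, q = 0)
Theta = -6.1164354469 + (1.7253231329) + (0.0000000000) = -4.391112

Answer: Theta = -4.391112


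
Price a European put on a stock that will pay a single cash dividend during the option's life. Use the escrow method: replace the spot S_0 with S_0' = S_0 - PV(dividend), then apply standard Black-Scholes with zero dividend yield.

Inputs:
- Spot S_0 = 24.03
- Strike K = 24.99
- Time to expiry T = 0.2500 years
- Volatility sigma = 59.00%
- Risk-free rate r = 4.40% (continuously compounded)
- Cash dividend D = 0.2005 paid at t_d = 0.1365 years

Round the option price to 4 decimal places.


PV(D) = D * exp(-r * t_d) = 0.2005 * 0.99401200 = 0.19929941
S_0' = S_0 - PV(D) = 24.0300 - 0.19929941 = 23.83070059
d1 = (ln(S_0'/K) + (r + sigma^2/2)*T) / (sigma*sqrt(T)) = 0.02376761
d2 = d1 - sigma*sqrt(T) = -0.27123239
exp(-rT) = 0.98906028
N(-d1) = 0.49051899; N(-d2) = 0.60689385
P = K * exp(-rT) * N(-d2) - S_0' * N(-d1) = 24.9900 * 0.98906028 * 0.60689385 - 23.83070059 * 0.49051899 = 3.3110

Answer: Price = 3.3110


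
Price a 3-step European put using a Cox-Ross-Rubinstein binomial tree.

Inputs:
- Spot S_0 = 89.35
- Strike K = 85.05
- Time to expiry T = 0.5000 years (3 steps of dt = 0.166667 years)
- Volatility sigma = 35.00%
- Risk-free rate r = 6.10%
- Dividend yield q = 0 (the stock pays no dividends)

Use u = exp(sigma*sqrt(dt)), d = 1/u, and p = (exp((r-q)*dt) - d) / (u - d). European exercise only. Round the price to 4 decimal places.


dt = T/N = 0.166667
u = exp(sigma*sqrt(dt)) = 1.153599; d = 1/u = 0.866852
p = (exp((r-q)*dt) - d) / (u - d) = 0.499975
Discount per step: exp(-r*dt) = 0.989885
Stock lattice S(k, i) with i counting down-moves:
  k=0: S(0,0) = 89.3500
  k=1: S(1,0) = 103.0741; S(1,1) = 77.4532
  k=2: S(2,0) = 118.9062; S(2,1) = 89.3500; S(2,2) = 67.1405
  k=3: S(3,0) = 137.1701; S(3,1) = 103.0741; S(3,2) = 77.4532; S(3,3) = 58.2009
Terminal payoffs V(N, i) = max(K - S_T, 0):
  V(3,0) = 0.000000; V(3,1) = 0.000000; V(3,2) = 7.596765; V(3,3) = 26.849116
Backward induction: V(k, i) = exp(-r*dt) * [p * V(k+1, i) + (1-p) * V(k+1, i+1)].
  V(2,0) = exp(-r*dt) * [p*0.000000 + (1-p)*0.000000] = 0.000000
  V(2,1) = exp(-r*dt) * [p*0.000000 + (1-p)*7.596765] = 3.760150
  V(2,2) = exp(-r*dt) * [p*7.596765 + (1-p)*26.849116] = 17.049206
  V(1,0) = exp(-r*dt) * [p*0.000000 + (1-p)*3.760150] = 1.861151
  V(1,1) = exp(-r*dt) * [p*3.760150 + (1-p)*17.049206] = 10.299763
  V(0,0) = exp(-r*dt) * [p*1.861151 + (1-p)*10.299763] = 6.019161

Answer: Price = V(0,0) = 6.0192


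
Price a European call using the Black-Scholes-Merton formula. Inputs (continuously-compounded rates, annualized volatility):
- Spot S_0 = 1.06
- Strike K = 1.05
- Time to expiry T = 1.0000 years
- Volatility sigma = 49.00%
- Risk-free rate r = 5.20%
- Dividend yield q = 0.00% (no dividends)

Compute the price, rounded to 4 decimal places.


Answer: Price = 0.2322

Derivation:
d1 = (ln(S/K) + (r - q + 0.5*sigma^2) * T) / (sigma * sqrt(T)) = 0.37046682
d2 = d1 - sigma * sqrt(T) = -0.11953318
exp(-rT) = 0.94932887; exp(-qT) = 1.00000000
C = S_0 * exp(-qT) * N(d1) - K * exp(-rT) * N(d2)
N(d1) = 0.64448265; N(d2) = 0.45242648
C = 1.0600 * 1.00000000 * 0.64448265 - 1.0500 * 0.94932887 * 0.45242648 = 0.2322


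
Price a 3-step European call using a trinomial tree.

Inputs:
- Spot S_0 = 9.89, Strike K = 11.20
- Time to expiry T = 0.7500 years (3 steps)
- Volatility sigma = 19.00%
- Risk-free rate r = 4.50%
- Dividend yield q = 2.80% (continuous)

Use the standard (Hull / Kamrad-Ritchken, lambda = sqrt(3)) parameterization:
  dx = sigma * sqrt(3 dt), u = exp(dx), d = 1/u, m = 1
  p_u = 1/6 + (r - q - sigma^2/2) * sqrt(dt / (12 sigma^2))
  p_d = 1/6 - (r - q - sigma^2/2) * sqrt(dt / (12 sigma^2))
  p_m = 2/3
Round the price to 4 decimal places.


dt = T/N = 0.250000; dx = sigma*sqrt(3*dt) = 0.164545
u = exp(dx) = 1.178856; d = 1/u = 0.848280
p_u = 0.165869, p_m = 0.666667, p_d = 0.167464
Discount per step: exp(-r*dt) = 0.988813
Stock lattice S(k, j) with j the centered position index:
  k=0: S(0,+0) = 9.8900
  k=1: S(1,-1) = 8.3895; S(1,+0) = 9.8900; S(1,+1) = 11.6589
  k=2: S(2,-2) = 7.1166; S(2,-1) = 8.3895; S(2,+0) = 9.8900; S(2,+1) = 11.6589; S(2,+2) = 13.7442
  k=3: S(3,-3) = 6.0369; S(3,-2) = 7.1166; S(3,-1) = 8.3895; S(3,+0) = 9.8900; S(3,+1) = 11.6589; S(3,+2) = 13.7442; S(3,+3) = 16.2024
Terminal payoffs V(N, j) = max(S_T - K, 0):
  V(3,-3) = 0.000000; V(3,-2) = 0.000000; V(3,-1) = 0.000000; V(3,+0) = 0.000000; V(3,+1) = 0.458890; V(3,+2) = 2.544157; V(3,+3) = 5.002388
Backward induction: V(k, j) = exp(-r*dt) * [p_u * V(k+1, j+1) + p_m * V(k+1, j) + p_d * V(k+1, j-1)]
  V(2,-2) = exp(-r*dt) * [p_u*0.000000 + p_m*0.000000 + p_d*0.000000] = 0.000000
  V(2,-1) = exp(-r*dt) * [p_u*0.000000 + p_m*0.000000 + p_d*0.000000] = 0.000000
  V(2,+0) = exp(-r*dt) * [p_u*0.458890 + p_m*0.000000 + p_d*0.000000] = 0.075264
  V(2,+1) = exp(-r*dt) * [p_u*2.544157 + p_m*0.458890 + p_d*0.000000] = 0.719780
  V(2,+2) = exp(-r*dt) * [p_u*5.002388 + p_m*2.544157 + p_d*0.458890] = 2.573577
  V(1,-1) = exp(-r*dt) * [p_u*0.075264 + p_m*0.000000 + p_d*0.000000] = 0.012344
  V(1,+0) = exp(-r*dt) * [p_u*0.719780 + p_m*0.075264 + p_d*0.000000] = 0.167668
  V(1,+1) = exp(-r*dt) * [p_u*2.573577 + p_m*0.719780 + p_d*0.075264] = 0.909050
  V(0,+0) = exp(-r*dt) * [p_u*0.909050 + p_m*0.167668 + p_d*0.012344] = 0.261669

Answer: Price = V(0,0) = 0.2617


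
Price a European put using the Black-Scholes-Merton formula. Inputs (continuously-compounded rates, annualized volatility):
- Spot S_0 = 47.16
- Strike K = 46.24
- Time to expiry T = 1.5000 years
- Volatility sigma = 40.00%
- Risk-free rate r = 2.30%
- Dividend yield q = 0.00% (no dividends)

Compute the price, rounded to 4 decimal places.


Answer: Price = 7.6941

Derivation:
d1 = (ln(S/K) + (r - q + 0.5*sigma^2) * T) / (sigma * sqrt(T)) = 0.35558600
d2 = d1 - sigma * sqrt(T) = -0.13431195
exp(-rT) = 0.96608834; exp(-qT) = 1.00000000
P = K * exp(-rT) * N(-d2) - S_0 * exp(-qT) * N(-d1)
N(-d1) = 0.36107532; N(-d2) = 0.55342205
P = 46.2400 * 0.96608834 * 0.55342205 - 47.1600 * 1.00000000 * 0.36107532 = 7.6941


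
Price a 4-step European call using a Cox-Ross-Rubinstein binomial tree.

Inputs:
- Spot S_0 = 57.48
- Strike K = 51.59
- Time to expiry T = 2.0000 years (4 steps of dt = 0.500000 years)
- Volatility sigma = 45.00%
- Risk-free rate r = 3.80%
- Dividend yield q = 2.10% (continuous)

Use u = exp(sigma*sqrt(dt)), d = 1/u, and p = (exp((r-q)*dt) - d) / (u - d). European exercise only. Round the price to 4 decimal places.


Answer: Price = V(0,0) = 16.8411

Derivation:
dt = T/N = 0.500000
u = exp(sigma*sqrt(dt)) = 1.374648; d = 1/u = 0.727459
p = (exp((r-q)*dt) - d) / (u - d) = 0.434305
Discount per step: exp(-r*dt) = 0.981179
Stock lattice S(k, i) with i counting down-moves:
  k=0: S(0,0) = 57.4800
  k=1: S(1,0) = 79.0148; S(1,1) = 41.8143
  k=2: S(2,0) = 108.6176; S(2,1) = 57.4800; S(2,2) = 30.4182
  k=3: S(3,0) = 149.3110; S(3,1) = 79.0148; S(3,2) = 41.8143; S(3,3) = 22.1280
  k=4: S(4,0) = 205.2501; S(4,1) = 108.6176; S(4,2) = 57.4800; S(4,3) = 30.4182; S(4,4) = 16.0972
Terminal payoffs V(N, i) = max(S_T - K, 0):
  V(4,0) = 153.660107; V(4,1) = 57.027568; V(4,2) = 5.890000; V(4,3) = 0.000000; V(4,4) = 0.000000
Backward induction: V(k, i) = exp(-r*dt) * [p * V(k+1, i) + (1-p) * V(k+1, i+1)].
  V(3,0) = exp(-r*dt) * [p*153.660107 + (1-p)*57.027568] = 97.132369
  V(3,1) = exp(-r*dt) * [p*57.027568 + (1-p)*5.890000] = 27.570437
  V(3,2) = exp(-r*dt) * [p*5.890000 + (1-p)*0.000000] = 2.509910
  V(3,3) = exp(-r*dt) * [p*0.000000 + (1-p)*0.000000] = 0.000000
  V(2,0) = exp(-r*dt) * [p*97.132369 + (1-p)*27.570437] = 56.694022
  V(2,1) = exp(-r*dt) * [p*27.570437 + (1-p)*2.509910] = 13.141733
  V(2,2) = exp(-r*dt) * [p*2.509910 + (1-p)*0.000000] = 1.069550
  V(1,0) = exp(-r*dt) * [p*56.694022 + (1-p)*13.141733] = 31.453367
  V(1,1) = exp(-r*dt) * [p*13.141733 + (1-p)*1.069550] = 6.193749
  V(0,0) = exp(-r*dt) * [p*31.453367 + (1-p)*6.193749] = 16.841078


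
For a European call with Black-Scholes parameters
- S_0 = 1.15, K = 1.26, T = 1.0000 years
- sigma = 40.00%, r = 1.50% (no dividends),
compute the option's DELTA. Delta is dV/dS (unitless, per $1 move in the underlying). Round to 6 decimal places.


d1 = 0.0091255535; d2 = -0.3908744465
phi(d1) = 0.3989256696; exp(-qT) = 1.0000000000; exp(-rT) = 0.9851119396
N(d1) = 0.5036405186
Delta = exp(-qT) * N(d1) = 1.0000000000 * 0.5036405186 = 0.503641

Answer: Delta = 0.503641


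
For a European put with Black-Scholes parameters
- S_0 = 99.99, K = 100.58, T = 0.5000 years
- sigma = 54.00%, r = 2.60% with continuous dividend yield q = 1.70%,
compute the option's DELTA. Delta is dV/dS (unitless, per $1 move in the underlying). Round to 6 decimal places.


Answer: Delta = -0.422111

Derivation:
d1 = 0.1872962188; d2 = -0.1945414431
phi(d1) = 0.3920058680; exp(-qT) = 0.9915360229; exp(-rT) = 0.9870841350
N(-d1) = 0.4257141938
Delta = -exp(-qT) * N(-d1) = -0.9915360229 * 0.4257141938 = -0.422111


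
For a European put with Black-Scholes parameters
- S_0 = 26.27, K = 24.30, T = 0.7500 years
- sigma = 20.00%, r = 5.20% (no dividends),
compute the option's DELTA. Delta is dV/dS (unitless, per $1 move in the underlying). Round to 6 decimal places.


Answer: Delta = -0.223083

Derivation:
d1 = 0.7618209164; d2 = 0.5886158357
phi(d1) = 0.2984585886; exp(-qT) = 1.0000000000; exp(-rT) = 0.9617507091
N(-d1) = 0.2230834475
Delta = -exp(-qT) * N(-d1) = -1.0000000000 * 0.2230834475 = -0.223083


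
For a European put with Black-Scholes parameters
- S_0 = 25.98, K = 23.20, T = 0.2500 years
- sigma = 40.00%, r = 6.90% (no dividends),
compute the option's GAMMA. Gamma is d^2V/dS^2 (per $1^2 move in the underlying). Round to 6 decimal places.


d1 = 0.7521236629; d2 = 0.5521236629
phi(d1) = 0.3006575002; exp(-qT) = 1.0000000000; exp(-rT) = 0.9828979294
Gamma = exp(-qT) * phi(d1) / (S * sigma * sqrt(T)) = 1.0000000000 * 0.3006575002 / (25.9800 * 0.4000 * 0.5000000000) = 0.057863

Answer: Gamma = 0.057863


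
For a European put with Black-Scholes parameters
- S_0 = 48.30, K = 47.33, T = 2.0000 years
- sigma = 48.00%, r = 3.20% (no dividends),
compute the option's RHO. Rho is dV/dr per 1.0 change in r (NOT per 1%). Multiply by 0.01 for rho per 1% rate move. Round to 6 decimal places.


d1 = 0.4635780519; d2 = -0.2152444580
phi(d1) = 0.3582977844; exp(-qT) = 1.0000000000; exp(-rT) = 0.9380049995
N(-d2) = 0.5852116347
Rho = -K*T*exp(-rT)*N(-d2) = -47.3300 * 2.0000 * 0.9380049995 * 0.5852116347 = -51.961850

Answer: Rho = -51.961850


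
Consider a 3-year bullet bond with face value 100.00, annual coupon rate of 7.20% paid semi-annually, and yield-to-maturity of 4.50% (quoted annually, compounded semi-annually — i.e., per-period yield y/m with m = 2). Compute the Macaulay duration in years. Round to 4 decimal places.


Coupon per period c = face * coupon_rate / m = 3.600000
Periods per year m = 2; per-period yield y/m = 0.022500
Number of cashflows N = 6
Cashflows (t years, CF_t, discount factor 1/(1+y/m)^(m*t), PV):
  t = 0.5000: CF_t = 3.600000, DF = 0.977995, PV = 3.520782
  t = 1.0000: CF_t = 3.600000, DF = 0.956474, PV = 3.443308
  t = 1.5000: CF_t = 3.600000, DF = 0.935427, PV = 3.367538
  t = 2.0000: CF_t = 3.600000, DF = 0.914843, PV = 3.293436
  t = 2.5000: CF_t = 3.600000, DF = 0.894712, PV = 3.220964
  t = 3.0000: CF_t = 103.600000, DF = 0.875024, PV = 90.652515
Price P = sum_t PV_t = 107.498544
Macaulay numerator sum_t t * PV_t:
  t * PV_t at t = 0.5000: 1.760391
  t * PV_t at t = 1.0000: 3.443308
  t * PV_t at t = 1.5000: 5.051308
  t * PV_t at t = 2.0000: 6.586872
  t * PV_t at t = 2.5000: 8.052411
  t * PV_t at t = 3.0000: 271.957544
Macaulay duration D = (sum_t t * PV_t) / P = 296.851833 / 107.498544 = 2.761450

Answer: Macaulay duration = 2.7614 years


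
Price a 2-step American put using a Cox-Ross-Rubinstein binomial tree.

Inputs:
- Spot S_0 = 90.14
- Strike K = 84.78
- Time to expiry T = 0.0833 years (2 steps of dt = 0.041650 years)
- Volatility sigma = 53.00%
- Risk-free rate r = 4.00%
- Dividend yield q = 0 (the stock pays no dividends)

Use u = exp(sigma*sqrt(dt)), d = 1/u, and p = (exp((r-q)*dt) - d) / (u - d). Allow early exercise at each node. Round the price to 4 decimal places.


Answer: Price = V(0,0) = 3.2726

Derivation:
dt = T/N = 0.041650
u = exp(sigma*sqrt(dt)) = 1.114231; d = 1/u = 0.897480
p = (exp((r-q)*dt) - d) / (u - d) = 0.480678
Discount per step: exp(-r*dt) = 0.998335
Stock lattice S(k, i) with i counting down-moves:
  k=0: S(0,0) = 90.1400
  k=1: S(1,0) = 100.4367; S(1,1) = 80.8989
  k=2: S(2,0) = 111.9097; S(2,1) = 90.1400; S(2,2) = 72.6051
Terminal payoffs V(N, i) = max(K - S_T, 0):
  V(2,0) = 0.000000; V(2,1) = 0.000000; V(2,2) = 12.174861
Backward induction: V(k, i) = exp(-r*dt) * [p * V(k+1, i) + (1-p) * V(k+1, i+1)]; then take max(V_cont, immediate exercise) for American.
  V(1,0) = exp(-r*dt) * [p*0.000000 + (1-p)*0.000000] = 0.000000; exercise = 0.000000; V(1,0) = max -> 0.000000
  V(1,1) = exp(-r*dt) * [p*0.000000 + (1-p)*12.174861] = 6.312149; exercise = 3.881130; V(1,1) = max -> 6.312149
  V(0,0) = exp(-r*dt) * [p*0.000000 + (1-p)*6.312149] = 3.272581; exercise = 0.000000; V(0,0) = max -> 3.272581


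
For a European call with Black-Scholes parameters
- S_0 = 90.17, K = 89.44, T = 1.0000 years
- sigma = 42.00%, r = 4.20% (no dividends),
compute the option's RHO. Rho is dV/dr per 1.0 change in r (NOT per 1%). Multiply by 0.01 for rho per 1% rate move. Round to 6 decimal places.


d1 = 0.3293542098; d2 = -0.0906457902
phi(d1) = 0.3778811197; exp(-qT) = 1.0000000000; exp(-rT) = 0.9588697806
N(d2) = 0.4638870232
Rho = K*T*exp(-rT)*N(d2) = 89.4400 * 1.0000 * 0.9588697806 * 0.4638870232 = 39.783560

Answer: Rho = 39.783560


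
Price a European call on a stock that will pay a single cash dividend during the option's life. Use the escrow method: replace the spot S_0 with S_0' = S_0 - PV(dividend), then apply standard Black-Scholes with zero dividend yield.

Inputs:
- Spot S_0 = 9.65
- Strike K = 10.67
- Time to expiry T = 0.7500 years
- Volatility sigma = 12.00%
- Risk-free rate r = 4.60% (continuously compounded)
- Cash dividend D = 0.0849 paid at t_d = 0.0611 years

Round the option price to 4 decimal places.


PV(D) = D * exp(-r * t_d) = 0.0849 * 0.99719335 = 0.08466172
S_0' = S_0 - PV(D) = 9.6500 - 0.08466172 = 9.56533828
d1 = (ln(S_0'/K) + (r + sigma^2/2)*T) / (sigma*sqrt(T)) = -0.66770651
d2 = d1 - sigma*sqrt(T) = -0.77162956
exp(-rT) = 0.96608834
N(d1) = 0.25216048; N(d2) = 0.22016693
C = S_0' * N(d1) - K * exp(-rT) * N(d2) = 9.56533828 * 0.25216048 - 10.6700 * 0.96608834 * 0.22016693 = 0.1425

Answer: Price = 0.1425


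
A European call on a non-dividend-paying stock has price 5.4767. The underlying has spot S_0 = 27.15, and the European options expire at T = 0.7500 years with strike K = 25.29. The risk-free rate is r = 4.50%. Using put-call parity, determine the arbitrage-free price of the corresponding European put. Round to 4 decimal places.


Answer: Put price = 2.7774

Derivation:
Put-call parity: C - P = S_0 * exp(-qT) - K * exp(-rT).
S_0 * exp(-qT) = 27.1500 * 1.00000000 = 27.15000000
K * exp(-rT) = 25.2900 * 0.96681318 = 24.45070526
P = C - S*exp(-qT) + K*exp(-rT)
P = 5.4767 - 27.15000000 + 24.45070526 = 2.7774


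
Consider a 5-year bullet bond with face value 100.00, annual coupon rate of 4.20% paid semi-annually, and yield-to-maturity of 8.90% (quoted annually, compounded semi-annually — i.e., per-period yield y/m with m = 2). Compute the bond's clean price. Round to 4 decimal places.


Answer: Price = 81.3593

Derivation:
Coupon per period c = face * coupon_rate / m = 2.100000
Periods per year m = 2; per-period yield y/m = 0.044500
Number of cashflows N = 10
Cashflows (t years, CF_t, discount factor 1/(1+y/m)^(m*t), PV):
  t = 0.5000: CF_t = 2.100000, DF = 0.957396, PV = 2.010531
  t = 1.0000: CF_t = 2.100000, DF = 0.916607, PV = 1.924874
  t = 1.5000: CF_t = 2.100000, DF = 0.877556, PV = 1.842867
  t = 2.0000: CF_t = 2.100000, DF = 0.840168, PV = 1.764353
  t = 2.5000: CF_t = 2.100000, DF = 0.804374, PV = 1.689184
  t = 3.0000: CF_t = 2.100000, DF = 0.770104, PV = 1.617218
  t = 3.5000: CF_t = 2.100000, DF = 0.737294, PV = 1.548318
  t = 4.0000: CF_t = 2.100000, DF = 0.705883, PV = 1.482353
  t = 4.5000: CF_t = 2.100000, DF = 0.675809, PV = 1.419199
  t = 5.0000: CF_t = 102.100000, DF = 0.647017, PV = 66.060415
Price P = sum_t PV_t = 81.359314


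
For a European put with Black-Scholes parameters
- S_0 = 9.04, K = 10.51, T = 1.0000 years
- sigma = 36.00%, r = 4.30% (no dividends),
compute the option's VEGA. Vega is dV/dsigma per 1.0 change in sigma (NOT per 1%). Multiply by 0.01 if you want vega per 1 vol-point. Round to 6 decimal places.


d1 = -0.1190778069; d2 = -0.4790778069
phi(d1) = 0.3961238773; exp(-qT) = 1.0000000000; exp(-rT) = 0.9579113901
Vega = S * exp(-qT) * phi(d1) * sqrt(T) = 9.0400 * 1.0000000000 * 0.3961238773 * 1.0000000000 = 3.580960

Answer: Vega = 3.580960


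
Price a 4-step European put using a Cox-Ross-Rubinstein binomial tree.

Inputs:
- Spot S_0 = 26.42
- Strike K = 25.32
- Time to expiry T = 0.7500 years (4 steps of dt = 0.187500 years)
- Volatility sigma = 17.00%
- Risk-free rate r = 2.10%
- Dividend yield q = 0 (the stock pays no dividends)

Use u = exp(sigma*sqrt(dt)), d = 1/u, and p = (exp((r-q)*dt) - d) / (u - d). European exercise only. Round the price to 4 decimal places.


dt = T/N = 0.187500
u = exp(sigma*sqrt(dt)) = 1.076389; d = 1/u = 0.929032
p = (exp((r-q)*dt) - d) / (u - d) = 0.508379
Discount per step: exp(-r*dt) = 0.996070
Stock lattice S(k, i) with i counting down-moves:
  k=0: S(0,0) = 26.4200
  k=1: S(1,0) = 28.4382; S(1,1) = 24.5450
  k=2: S(2,0) = 30.6106; S(2,1) = 26.4200; S(2,2) = 22.8031
  k=3: S(3,0) = 32.9489; S(3,1) = 28.4382; S(3,2) = 24.5450; S(3,3) = 21.1848
  k=4: S(4,0) = 35.4658; S(4,1) = 30.6106; S(4,2) = 26.4200; S(4,3) = 22.8031; S(4,4) = 19.6814
Terminal payoffs V(N, i) = max(K - S_T, 0):
  V(4,0) = 0.000000; V(4,1) = 0.000000; V(4,2) = 0.000000; V(4,3) = 2.516889; V(4,4) = 5.638627
Backward induction: V(k, i) = exp(-r*dt) * [p * V(k+1, i) + (1-p) * V(k+1, i+1)].
  V(3,0) = exp(-r*dt) * [p*0.000000 + (1-p)*0.000000] = 0.000000
  V(3,1) = exp(-r*dt) * [p*0.000000 + (1-p)*0.000000] = 0.000000
  V(3,2) = exp(-r*dt) * [p*0.000000 + (1-p)*2.516889] = 1.232494
  V(3,3) = exp(-r*dt) * [p*2.516889 + (1-p)*5.638627] = 4.035680
  V(2,0) = exp(-r*dt) * [p*0.000000 + (1-p)*0.000000] = 0.000000
  V(2,1) = exp(-r*dt) * [p*0.000000 + (1-p)*1.232494] = 0.603539
  V(2,2) = exp(-r*dt) * [p*1.232494 + (1-p)*4.035680] = 2.600341
  V(1,0) = exp(-r*dt) * [p*0.000000 + (1-p)*0.603539] = 0.295547
  V(1,1) = exp(-r*dt) * [p*0.603539 + (1-p)*2.600341] = 1.578980
  V(0,0) = exp(-r*dt) * [p*0.295547 + (1-p)*1.578980] = 0.922869

Answer: Price = V(0,0) = 0.9229


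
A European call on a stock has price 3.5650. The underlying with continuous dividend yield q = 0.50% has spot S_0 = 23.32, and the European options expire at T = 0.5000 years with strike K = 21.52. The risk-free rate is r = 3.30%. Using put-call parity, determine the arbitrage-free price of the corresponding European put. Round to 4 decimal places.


Answer: Put price = 1.4711

Derivation:
Put-call parity: C - P = S_0 * exp(-qT) - K * exp(-rT).
S_0 * exp(-qT) = 23.3200 * 0.99750312 = 23.26177281
K * exp(-rT) = 21.5200 * 0.98363538 = 21.16783336
P = C - S*exp(-qT) + K*exp(-rT)
P = 3.5650 - 23.26177281 + 21.16783336 = 1.4711


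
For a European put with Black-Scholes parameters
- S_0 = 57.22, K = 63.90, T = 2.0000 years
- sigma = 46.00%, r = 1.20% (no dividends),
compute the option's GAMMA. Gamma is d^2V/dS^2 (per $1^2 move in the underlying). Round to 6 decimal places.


Answer: Gamma = 0.010521

Derivation:
d1 = 0.1924316186; d2 = -0.4581066201
phi(d1) = 0.3916238379; exp(-qT) = 1.0000000000; exp(-rT) = 0.9762857098
Gamma = exp(-qT) * phi(d1) / (S * sigma * sqrt(T)) = 1.0000000000 * 0.3916238379 / (57.2200 * 0.4600 * 1.4142135624) = 0.010521


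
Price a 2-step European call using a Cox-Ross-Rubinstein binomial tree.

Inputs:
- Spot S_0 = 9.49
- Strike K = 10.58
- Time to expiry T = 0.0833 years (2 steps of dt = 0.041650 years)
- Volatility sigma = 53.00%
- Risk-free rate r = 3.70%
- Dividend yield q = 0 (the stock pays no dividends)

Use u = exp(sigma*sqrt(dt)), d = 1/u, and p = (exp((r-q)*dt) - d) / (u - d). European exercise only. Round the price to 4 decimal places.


dt = T/N = 0.041650
u = exp(sigma*sqrt(dt)) = 1.114231; d = 1/u = 0.897480
p = (exp((r-q)*dt) - d) / (u - d) = 0.480101
Discount per step: exp(-r*dt) = 0.998460
Stock lattice S(k, i) with i counting down-moves:
  k=0: S(0,0) = 9.4900
  k=1: S(1,0) = 10.5740; S(1,1) = 8.5171
  k=2: S(2,0) = 11.7819; S(2,1) = 9.4900; S(2,2) = 7.6439
Terminal payoffs V(N, i) = max(S_T - K, 0):
  V(2,0) = 1.201929; V(2,1) = 0.000000; V(2,2) = 0.000000
Backward induction: V(k, i) = exp(-r*dt) * [p * V(k+1, i) + (1-p) * V(k+1, i+1)].
  V(1,0) = exp(-r*dt) * [p*1.201929 + (1-p)*0.000000] = 0.576158
  V(1,1) = exp(-r*dt) * [p*0.000000 + (1-p)*0.000000] = 0.000000
  V(0,0) = exp(-r*dt) * [p*0.576158 + (1-p)*0.000000] = 0.276188

Answer: Price = V(0,0) = 0.2762


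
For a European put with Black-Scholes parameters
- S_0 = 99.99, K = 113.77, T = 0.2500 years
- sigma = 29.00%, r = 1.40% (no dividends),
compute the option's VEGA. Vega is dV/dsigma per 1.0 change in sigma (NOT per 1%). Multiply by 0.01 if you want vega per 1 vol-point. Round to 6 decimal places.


d1 = -0.7937667970; d2 = -0.9387667970
phi(d1) = 0.2911340697; exp(-qT) = 1.0000000000; exp(-rT) = 0.9965061179
Vega = S * exp(-qT) * phi(d1) * sqrt(T) = 99.9900 * 1.0000000000 * 0.2911340697 * 0.5000000000 = 14.555248

Answer: Vega = 14.555248


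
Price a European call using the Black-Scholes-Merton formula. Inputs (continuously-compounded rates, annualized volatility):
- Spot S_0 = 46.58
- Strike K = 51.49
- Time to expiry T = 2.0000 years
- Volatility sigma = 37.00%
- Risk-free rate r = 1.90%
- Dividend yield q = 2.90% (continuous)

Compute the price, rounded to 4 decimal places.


Answer: Price = 7.0915

Derivation:
d1 = (ln(S/K) + (r - q + 0.5*sigma^2) * T) / (sigma * sqrt(T)) = 0.03188411
d2 = d1 - sigma * sqrt(T) = -0.49137490
exp(-rT) = 0.96271294; exp(-qT) = 0.94364995
C = S_0 * exp(-qT) * N(d1) - K * exp(-rT) * N(d2)
N(d1) = 0.51271777; N(d2) = 0.31158066
C = 46.5800 * 0.94364995 * 0.51271777 - 51.4900 * 0.96271294 * 0.31158066 = 7.0915


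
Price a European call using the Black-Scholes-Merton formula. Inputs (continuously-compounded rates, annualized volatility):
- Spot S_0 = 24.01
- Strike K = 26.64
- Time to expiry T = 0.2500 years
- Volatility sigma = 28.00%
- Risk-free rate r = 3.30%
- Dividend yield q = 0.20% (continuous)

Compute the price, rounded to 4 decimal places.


Answer: Price = 0.5141

Derivation:
d1 = (ln(S/K) + (r - q + 0.5*sigma^2) * T) / (sigma * sqrt(T)) = -0.61709597
d2 = d1 - sigma * sqrt(T) = -0.75709597
exp(-rT) = 0.99178394; exp(-qT) = 0.99950012
C = S_0 * exp(-qT) * N(d1) - K * exp(-rT) * N(d2)
N(d1) = 0.26858571; N(d2) = 0.22449618
C = 24.0100 * 0.99950012 * 0.26858571 - 26.6400 * 0.99178394 * 0.22449618 = 0.5141


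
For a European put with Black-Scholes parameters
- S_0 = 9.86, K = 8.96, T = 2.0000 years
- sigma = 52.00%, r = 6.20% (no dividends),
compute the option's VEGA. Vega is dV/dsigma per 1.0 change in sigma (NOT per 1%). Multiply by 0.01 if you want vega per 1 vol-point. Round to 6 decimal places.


d1 = 0.6664698190; d2 = -0.0689212334
phi(d1) = 0.3194899238; exp(-qT) = 1.0000000000; exp(-rT) = 0.8833798409
Vega = S * exp(-qT) * phi(d1) * sqrt(T) = 9.8600 * 1.0000000000 * 0.3194899238 * 1.4142135624 = 4.455014

Answer: Vega = 4.455014
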